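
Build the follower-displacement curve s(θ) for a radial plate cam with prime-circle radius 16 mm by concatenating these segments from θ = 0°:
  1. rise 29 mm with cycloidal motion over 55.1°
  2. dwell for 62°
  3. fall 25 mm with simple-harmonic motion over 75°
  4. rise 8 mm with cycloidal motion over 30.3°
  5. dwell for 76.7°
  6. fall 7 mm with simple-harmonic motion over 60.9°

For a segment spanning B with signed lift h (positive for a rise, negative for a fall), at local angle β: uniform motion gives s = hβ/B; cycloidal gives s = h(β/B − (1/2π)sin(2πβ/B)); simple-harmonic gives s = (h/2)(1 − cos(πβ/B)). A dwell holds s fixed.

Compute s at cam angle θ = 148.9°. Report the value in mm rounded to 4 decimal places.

seg 1 [0°–55.1°] cycloidal, h=29: full span → s += 29 → s = 29.0000
seg 2 [55.1°–117.1°] dwell: s stays 29.0000
seg 3 [117.1°–192.1°] simple-harmonic, h=-25: θ=148.9° here. β=31.8, B=75. -25/2·(1 − cos(π·0.4240)) = -9.5438 → s = 19.4562

19.4562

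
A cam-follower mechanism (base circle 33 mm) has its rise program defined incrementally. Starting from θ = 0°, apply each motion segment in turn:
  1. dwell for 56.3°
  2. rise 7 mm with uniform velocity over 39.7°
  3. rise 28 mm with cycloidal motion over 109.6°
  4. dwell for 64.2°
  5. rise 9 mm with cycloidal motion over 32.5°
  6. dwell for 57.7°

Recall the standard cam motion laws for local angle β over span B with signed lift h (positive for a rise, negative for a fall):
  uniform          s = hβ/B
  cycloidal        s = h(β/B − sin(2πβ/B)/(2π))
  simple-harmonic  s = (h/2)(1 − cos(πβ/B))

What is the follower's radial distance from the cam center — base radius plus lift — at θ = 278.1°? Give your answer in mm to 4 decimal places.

seg 1 [0°–56.3°] dwell: s stays 0.0000
seg 2 [56.3°–96°] uniform, h=7: full span → s += 7 → s = 7.0000
seg 3 [96°–205.6°] cycloidal, h=28: full span → s += 28 → s = 35.0000
seg 4 [205.6°–269.8°] dwell: s stays 35.0000
seg 5 [269.8°–302.3°] cycloidal, h=9: θ=278.1° here. β=8.3, B=32.5. 9·(0.2554 − sin(2π·0.2554)/(2π)) = 0.8669 → s = 35.8669
radial distance = base radius + s = 33 + 35.8669 = 68.8669

68.8669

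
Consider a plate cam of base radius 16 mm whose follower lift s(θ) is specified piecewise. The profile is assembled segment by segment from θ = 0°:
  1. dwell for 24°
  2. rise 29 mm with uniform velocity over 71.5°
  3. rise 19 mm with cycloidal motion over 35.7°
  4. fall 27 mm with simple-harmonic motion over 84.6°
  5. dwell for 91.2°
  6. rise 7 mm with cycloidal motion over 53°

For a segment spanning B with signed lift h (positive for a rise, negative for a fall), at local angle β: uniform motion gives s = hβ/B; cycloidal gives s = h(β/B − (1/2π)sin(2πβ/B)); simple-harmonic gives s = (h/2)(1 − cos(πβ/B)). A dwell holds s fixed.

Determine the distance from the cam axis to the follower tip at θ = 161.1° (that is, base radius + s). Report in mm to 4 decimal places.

seg 1 [0°–24°] dwell: s stays 0.0000
seg 2 [24°–95.5°] uniform, h=29: full span → s += 29 → s = 29.0000
seg 3 [95.5°–131.2°] cycloidal, h=19: full span → s += 19 → s = 48.0000
seg 4 [131.2°–215.8°] simple-harmonic, h=-27: θ=161.1° here. β=29.9, B=84.6. -27/2·(1 − cos(π·0.3534)) = -7.5010 → s = 40.4990
radial distance = base radius + s = 16 + 40.4990 = 56.4990

56.4990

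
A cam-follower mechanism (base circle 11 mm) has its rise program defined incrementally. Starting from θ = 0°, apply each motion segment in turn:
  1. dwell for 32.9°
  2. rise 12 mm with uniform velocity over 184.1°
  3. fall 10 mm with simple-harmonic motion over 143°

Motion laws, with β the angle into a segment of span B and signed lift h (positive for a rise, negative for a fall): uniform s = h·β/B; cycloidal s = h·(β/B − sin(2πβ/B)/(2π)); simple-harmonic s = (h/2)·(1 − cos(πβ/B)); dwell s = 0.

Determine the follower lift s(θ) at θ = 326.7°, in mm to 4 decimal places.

seg 1 [0°–32.9°] dwell: s stays 0.0000
seg 2 [32.9°–217°] uniform, h=12: full span → s += 12 → s = 12.0000
seg 3 [217°–360°] simple-harmonic, h=-10: θ=326.7° here. β=109.7, B=143. -10/2·(1 − cos(π·0.7671)) = -8.7206 → s = 3.2794

3.2794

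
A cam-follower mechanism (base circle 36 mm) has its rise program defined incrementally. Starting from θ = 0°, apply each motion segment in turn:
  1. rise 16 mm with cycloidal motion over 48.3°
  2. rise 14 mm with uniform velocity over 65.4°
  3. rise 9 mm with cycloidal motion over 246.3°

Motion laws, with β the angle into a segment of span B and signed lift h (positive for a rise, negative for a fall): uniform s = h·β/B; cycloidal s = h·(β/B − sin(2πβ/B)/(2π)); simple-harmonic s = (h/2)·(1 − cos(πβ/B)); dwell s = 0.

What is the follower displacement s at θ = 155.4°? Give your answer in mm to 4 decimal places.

seg 1 [0°–48.3°] cycloidal, h=16: full span → s += 16 → s = 16.0000
seg 2 [48.3°–113.7°] uniform, h=14: full span → s += 14 → s = 30.0000
seg 3 [113.7°–360°] cycloidal, h=9: θ=155.4° here. β=41.7, B=246.3. 9·(0.1693 − sin(2π·0.1693)/(2π)) = 0.2716 → s = 30.2716

30.2716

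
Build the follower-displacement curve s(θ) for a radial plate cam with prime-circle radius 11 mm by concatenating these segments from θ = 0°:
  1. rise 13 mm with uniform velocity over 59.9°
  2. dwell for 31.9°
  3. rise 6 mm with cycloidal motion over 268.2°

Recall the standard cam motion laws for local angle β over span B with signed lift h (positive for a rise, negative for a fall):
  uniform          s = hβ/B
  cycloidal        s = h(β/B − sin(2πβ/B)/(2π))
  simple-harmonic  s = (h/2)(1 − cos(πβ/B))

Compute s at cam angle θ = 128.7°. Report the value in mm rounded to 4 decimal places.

seg 1 [0°–59.9°] uniform, h=13: full span → s += 13 → s = 13.0000
seg 2 [59.9°–91.8°] dwell: s stays 13.0000
seg 3 [91.8°–360°] cycloidal, h=6: θ=128.7° here. β=36.9, B=268.2. 6·(0.1376 − sin(2π·0.1376)/(2π)) = 0.0990 → s = 13.0990

13.0990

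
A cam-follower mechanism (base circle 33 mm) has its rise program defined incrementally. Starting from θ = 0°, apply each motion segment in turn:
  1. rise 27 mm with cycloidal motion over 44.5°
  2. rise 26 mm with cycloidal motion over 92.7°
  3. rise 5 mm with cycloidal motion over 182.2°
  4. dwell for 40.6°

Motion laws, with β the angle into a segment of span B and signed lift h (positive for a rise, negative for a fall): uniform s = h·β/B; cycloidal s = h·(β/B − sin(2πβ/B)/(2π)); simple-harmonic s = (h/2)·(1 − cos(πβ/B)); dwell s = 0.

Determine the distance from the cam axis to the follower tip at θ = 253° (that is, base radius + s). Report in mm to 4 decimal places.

seg 1 [0°–44.5°] cycloidal, h=27: full span → s += 27 → s = 27.0000
seg 2 [44.5°–137.2°] cycloidal, h=26: full span → s += 26 → s = 53.0000
seg 3 [137.2°–319.4°] cycloidal, h=5: θ=253° here. β=115.8, B=182.2. 5·(0.6356 − sin(2π·0.6356)/(2π)) = 3.7766 → s = 56.7766
radial distance = base radius + s = 33 + 56.7766 = 89.7766

89.7766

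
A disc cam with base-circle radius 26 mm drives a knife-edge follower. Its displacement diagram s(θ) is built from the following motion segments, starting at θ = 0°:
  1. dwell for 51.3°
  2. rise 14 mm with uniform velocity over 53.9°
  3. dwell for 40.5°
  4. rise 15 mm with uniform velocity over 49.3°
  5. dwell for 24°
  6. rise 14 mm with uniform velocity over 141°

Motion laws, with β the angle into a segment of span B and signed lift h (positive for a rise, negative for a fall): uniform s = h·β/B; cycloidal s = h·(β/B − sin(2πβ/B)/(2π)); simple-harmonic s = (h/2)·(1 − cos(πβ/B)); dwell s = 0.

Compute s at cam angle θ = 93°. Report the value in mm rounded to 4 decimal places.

seg 1 [0°–51.3°] dwell: s stays 0.0000
seg 2 [51.3°–105.2°] uniform, h=14: θ=93° here. β=41.7, B=53.9. 14·41.7/53.9 = 10.8312 → s = 10.8312

10.8312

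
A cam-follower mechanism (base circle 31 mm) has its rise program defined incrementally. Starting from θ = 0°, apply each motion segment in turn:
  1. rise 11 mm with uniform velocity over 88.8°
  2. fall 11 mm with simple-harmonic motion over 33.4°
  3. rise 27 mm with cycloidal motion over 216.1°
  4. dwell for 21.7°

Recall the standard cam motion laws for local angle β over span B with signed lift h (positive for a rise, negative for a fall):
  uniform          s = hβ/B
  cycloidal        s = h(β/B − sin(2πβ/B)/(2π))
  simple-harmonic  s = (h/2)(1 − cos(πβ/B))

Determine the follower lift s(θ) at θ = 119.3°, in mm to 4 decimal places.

seg 1 [0°–88.8°] uniform, h=11: full span → s += 11 → s = 11.0000
seg 2 [88.8°–122.2°] simple-harmonic, h=-11: θ=119.3° here. β=30.5, B=33.4. -11/2·(1 − cos(π·0.9132)) = -10.7967 → s = 0.2033

0.2033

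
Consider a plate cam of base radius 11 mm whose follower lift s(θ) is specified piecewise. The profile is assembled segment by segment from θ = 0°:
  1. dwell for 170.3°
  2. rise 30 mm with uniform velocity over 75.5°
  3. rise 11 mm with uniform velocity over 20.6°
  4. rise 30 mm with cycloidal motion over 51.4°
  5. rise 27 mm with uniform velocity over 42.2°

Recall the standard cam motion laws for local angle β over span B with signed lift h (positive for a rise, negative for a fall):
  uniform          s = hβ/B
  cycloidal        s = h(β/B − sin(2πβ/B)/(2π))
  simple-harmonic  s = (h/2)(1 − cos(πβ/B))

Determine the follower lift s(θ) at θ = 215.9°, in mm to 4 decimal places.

seg 1 [0°–170.3°] dwell: s stays 0.0000
seg 2 [170.3°–245.8°] uniform, h=30: θ=215.9° here. β=45.6, B=75.5. 30·45.6/75.5 = 18.1192 → s = 18.1192

18.1192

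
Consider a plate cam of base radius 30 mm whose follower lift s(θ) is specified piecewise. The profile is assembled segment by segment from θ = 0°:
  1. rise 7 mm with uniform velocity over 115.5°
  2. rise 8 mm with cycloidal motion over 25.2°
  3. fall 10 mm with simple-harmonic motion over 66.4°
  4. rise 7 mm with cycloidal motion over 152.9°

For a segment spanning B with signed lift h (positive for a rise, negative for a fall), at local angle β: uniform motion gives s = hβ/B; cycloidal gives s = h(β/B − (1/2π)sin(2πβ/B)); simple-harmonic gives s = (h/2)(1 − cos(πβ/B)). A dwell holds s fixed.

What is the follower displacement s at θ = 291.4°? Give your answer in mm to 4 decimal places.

seg 1 [0°–115.5°] uniform, h=7: full span → s += 7 → s = 7.0000
seg 2 [115.5°–140.7°] cycloidal, h=8: full span → s += 8 → s = 15.0000
seg 3 [140.7°–207.1°] simple-harmonic, h=-10: full span → s += -10 → s = 5.0000
seg 4 [207.1°–360°] cycloidal, h=7: θ=291.4° here. β=84.3, B=152.9. 7·(0.5513 − sin(2π·0.5513)/(2π)) = 4.2126 → s = 9.2126

9.2126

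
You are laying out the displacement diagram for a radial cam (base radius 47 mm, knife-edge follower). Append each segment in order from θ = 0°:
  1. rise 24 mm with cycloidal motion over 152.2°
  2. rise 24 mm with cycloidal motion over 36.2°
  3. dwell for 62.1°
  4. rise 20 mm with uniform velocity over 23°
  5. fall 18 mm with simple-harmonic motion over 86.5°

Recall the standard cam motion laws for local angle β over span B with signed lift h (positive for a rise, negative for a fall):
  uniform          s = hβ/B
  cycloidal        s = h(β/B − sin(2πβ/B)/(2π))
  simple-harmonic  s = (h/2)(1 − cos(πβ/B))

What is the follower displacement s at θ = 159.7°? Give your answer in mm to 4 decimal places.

seg 1 [0°–152.2°] cycloidal, h=24: full span → s += 24 → s = 24.0000
seg 2 [152.2°–188.4°] cycloidal, h=24: θ=159.7° here. β=7.5, B=36.2. 24·(0.2072 − sin(2π·0.2072)/(2π)) = 1.2901 → s = 25.2901

25.2901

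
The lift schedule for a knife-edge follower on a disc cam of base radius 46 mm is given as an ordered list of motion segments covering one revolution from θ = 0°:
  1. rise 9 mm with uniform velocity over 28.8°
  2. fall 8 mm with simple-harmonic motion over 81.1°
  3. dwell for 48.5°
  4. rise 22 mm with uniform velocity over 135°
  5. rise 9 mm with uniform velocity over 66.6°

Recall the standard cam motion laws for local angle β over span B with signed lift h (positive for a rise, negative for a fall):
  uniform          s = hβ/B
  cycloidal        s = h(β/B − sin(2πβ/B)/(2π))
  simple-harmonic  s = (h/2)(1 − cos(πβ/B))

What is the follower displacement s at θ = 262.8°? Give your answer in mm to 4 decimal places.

seg 1 [0°–28.8°] uniform, h=9: full span → s += 9 → s = 9.0000
seg 2 [28.8°–109.9°] simple-harmonic, h=-8: full span → s += -8 → s = 1.0000
seg 3 [109.9°–158.4°] dwell: s stays 1.0000
seg 4 [158.4°–293.4°] uniform, h=22: θ=262.8° here. β=104.4, B=135. 22·104.4/135 = 17.0133 → s = 18.0133

18.0133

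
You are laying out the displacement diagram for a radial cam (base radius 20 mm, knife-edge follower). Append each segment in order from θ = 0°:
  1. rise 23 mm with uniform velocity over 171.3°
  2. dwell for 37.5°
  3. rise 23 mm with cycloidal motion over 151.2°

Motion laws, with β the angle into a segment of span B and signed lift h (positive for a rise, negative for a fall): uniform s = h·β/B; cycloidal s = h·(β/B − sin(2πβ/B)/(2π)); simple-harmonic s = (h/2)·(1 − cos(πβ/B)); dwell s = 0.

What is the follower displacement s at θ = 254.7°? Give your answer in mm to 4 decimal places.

seg 1 [0°–171.3°] uniform, h=23: full span → s += 23 → s = 23.0000
seg 2 [171.3°–208.8°] dwell: s stays 23.0000
seg 3 [208.8°–360°] cycloidal, h=23: θ=254.7° here. β=45.9, B=151.2. 23·(0.3036 − sin(2π·0.3036)/(2π)) = 3.5270 → s = 26.5270

26.5270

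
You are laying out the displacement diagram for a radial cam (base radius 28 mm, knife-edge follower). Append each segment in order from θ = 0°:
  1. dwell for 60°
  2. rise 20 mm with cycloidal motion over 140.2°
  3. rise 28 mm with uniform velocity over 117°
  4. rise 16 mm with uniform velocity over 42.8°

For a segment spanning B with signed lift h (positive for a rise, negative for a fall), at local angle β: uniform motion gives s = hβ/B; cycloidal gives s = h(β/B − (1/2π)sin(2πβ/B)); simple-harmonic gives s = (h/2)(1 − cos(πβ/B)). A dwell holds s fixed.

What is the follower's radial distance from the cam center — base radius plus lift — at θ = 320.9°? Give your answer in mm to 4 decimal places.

seg 1 [0°–60°] dwell: s stays 0.0000
seg 2 [60°–200.2°] cycloidal, h=20: full span → s += 20 → s = 20.0000
seg 3 [200.2°–317.2°] uniform, h=28: full span → s += 28 → s = 48.0000
seg 4 [317.2°–360°] uniform, h=16: θ=320.9° here. β=3.7, B=42.8. 16·3.7/42.8 = 1.3832 → s = 49.3832
radial distance = base radius + s = 28 + 49.3832 = 77.3832

77.3832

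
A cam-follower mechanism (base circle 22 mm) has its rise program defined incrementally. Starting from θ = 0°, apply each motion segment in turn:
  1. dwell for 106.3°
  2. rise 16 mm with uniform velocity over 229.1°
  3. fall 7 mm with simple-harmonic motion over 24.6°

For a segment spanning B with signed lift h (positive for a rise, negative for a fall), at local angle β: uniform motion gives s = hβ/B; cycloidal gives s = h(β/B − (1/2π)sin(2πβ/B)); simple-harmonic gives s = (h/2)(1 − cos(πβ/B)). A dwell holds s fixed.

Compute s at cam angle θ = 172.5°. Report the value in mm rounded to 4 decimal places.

seg 1 [0°–106.3°] dwell: s stays 0.0000
seg 2 [106.3°–335.4°] uniform, h=16: θ=172.5° here. β=66.2, B=229.1. 16·66.2/229.1 = 4.6233 → s = 4.6233

4.6233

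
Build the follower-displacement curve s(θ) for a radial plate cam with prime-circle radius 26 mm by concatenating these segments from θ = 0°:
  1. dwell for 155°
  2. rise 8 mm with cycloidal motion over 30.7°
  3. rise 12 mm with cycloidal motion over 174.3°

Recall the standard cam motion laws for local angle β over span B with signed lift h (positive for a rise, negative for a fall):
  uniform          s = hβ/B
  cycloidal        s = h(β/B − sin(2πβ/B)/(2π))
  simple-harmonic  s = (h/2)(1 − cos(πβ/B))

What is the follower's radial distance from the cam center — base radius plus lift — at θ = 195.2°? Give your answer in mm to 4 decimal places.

seg 1 [0°–155°] dwell: s stays 0.0000
seg 2 [155°–185.7°] cycloidal, h=8: full span → s += 8 → s = 8.0000
seg 3 [185.7°–360°] cycloidal, h=12: θ=195.2° here. β=9.5, B=174.3. 12·(0.0545 − sin(2π·0.0545)/(2π)) = 0.0127 → s = 8.0127
radial distance = base radius + s = 26 + 8.0127 = 34.0127

34.0127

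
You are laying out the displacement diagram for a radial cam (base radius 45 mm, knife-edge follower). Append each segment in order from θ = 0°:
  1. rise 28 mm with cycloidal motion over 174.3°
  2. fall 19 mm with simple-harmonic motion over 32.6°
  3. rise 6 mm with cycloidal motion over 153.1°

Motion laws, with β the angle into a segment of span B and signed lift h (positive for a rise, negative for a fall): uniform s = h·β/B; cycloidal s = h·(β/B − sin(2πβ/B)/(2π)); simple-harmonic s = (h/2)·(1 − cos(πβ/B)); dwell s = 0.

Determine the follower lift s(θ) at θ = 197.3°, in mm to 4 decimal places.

seg 1 [0°–174.3°] cycloidal, h=28: full span → s += 28 → s = 28.0000
seg 2 [174.3°–206.9°] simple-harmonic, h=-19: θ=197.3° here. β=23, B=32.6. -19/2·(1 − cos(π·0.7055)) = -15.2164 → s = 12.7836

12.7836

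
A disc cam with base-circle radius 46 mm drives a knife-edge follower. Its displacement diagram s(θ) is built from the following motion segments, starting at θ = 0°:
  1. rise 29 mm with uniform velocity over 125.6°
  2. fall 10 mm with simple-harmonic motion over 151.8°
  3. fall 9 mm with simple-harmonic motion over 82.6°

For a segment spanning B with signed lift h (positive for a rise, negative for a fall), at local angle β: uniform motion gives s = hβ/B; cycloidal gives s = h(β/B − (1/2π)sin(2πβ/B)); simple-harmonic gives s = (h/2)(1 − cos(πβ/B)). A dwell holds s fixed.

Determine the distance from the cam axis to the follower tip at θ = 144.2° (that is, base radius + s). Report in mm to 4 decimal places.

seg 1 [0°–125.6°] uniform, h=29: full span → s += 29 → s = 29.0000
seg 2 [125.6°–277.4°] simple-harmonic, h=-10: θ=144.2° here. β=18.6, B=151.8. -10/2·(1 − cos(π·0.1225)) = -0.3659 → s = 28.6341
radial distance = base radius + s = 46 + 28.6341 = 74.6341

74.6341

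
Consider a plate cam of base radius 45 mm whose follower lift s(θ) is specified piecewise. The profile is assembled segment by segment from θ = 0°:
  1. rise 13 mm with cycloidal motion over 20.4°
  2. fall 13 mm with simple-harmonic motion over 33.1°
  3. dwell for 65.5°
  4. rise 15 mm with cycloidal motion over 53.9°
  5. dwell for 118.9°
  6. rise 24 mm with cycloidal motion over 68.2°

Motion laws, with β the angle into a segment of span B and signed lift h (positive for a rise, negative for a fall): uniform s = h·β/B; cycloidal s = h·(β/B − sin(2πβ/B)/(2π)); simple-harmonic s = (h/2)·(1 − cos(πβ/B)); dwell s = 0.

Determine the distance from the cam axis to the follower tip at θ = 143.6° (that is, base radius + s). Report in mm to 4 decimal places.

seg 1 [0°–20.4°] cycloidal, h=13: full span → s += 13 → s = 13.0000
seg 2 [20.4°–53.5°] simple-harmonic, h=-13: full span → s += -13 → s = 0.0000
seg 3 [53.5°–119°] dwell: s stays 0.0000
seg 4 [119°–172.9°] cycloidal, h=15: θ=143.6° here. β=24.6, B=53.9. 15·(0.4564 − sin(2π·0.4564)/(2π)) = 6.2002 → s = 6.2002
radial distance = base radius + s = 45 + 6.2002 = 51.2002

51.2002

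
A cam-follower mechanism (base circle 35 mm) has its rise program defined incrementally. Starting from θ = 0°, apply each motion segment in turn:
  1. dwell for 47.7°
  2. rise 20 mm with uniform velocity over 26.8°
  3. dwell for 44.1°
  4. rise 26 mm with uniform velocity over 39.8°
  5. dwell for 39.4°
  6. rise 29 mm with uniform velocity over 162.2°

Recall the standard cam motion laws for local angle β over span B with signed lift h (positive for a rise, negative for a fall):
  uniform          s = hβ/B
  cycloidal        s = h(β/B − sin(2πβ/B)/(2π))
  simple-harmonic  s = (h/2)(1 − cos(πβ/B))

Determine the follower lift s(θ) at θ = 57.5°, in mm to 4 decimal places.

seg 1 [0°–47.7°] dwell: s stays 0.0000
seg 2 [47.7°–74.5°] uniform, h=20: θ=57.5° here. β=9.8, B=26.8. 20·9.8/26.8 = 7.3134 → s = 7.3134

7.3134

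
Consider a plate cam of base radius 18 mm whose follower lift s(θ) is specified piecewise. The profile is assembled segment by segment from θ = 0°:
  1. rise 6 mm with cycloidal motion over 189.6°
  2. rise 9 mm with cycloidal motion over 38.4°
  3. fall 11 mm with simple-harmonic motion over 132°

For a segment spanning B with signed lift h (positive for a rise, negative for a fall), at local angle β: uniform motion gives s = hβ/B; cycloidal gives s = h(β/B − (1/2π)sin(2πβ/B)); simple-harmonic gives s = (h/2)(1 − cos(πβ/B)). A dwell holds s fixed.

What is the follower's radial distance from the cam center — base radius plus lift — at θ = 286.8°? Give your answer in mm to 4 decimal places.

seg 1 [0°–189.6°] cycloidal, h=6: full span → s += 6 → s = 6.0000
seg 2 [189.6°–228°] cycloidal, h=9: full span → s += 9 → s = 15.0000
seg 3 [228°–360°] simple-harmonic, h=-11: θ=286.8° here. β=58.8, B=132. -11/2·(1 − cos(π·0.4455)) = -4.5621 → s = 10.4379
radial distance = base radius + s = 18 + 10.4379 = 28.4379

28.4379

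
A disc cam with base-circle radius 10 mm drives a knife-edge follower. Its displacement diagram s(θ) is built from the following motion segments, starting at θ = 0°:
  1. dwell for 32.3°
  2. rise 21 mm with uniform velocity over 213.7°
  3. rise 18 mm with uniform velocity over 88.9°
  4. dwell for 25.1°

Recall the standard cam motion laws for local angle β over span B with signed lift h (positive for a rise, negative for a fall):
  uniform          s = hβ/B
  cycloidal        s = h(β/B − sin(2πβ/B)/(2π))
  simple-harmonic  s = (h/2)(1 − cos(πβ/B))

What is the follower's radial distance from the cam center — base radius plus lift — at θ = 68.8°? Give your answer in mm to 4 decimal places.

seg 1 [0°–32.3°] dwell: s stays 0.0000
seg 2 [32.3°–246°] uniform, h=21: θ=68.8° here. β=36.5, B=213.7. 21·36.5/213.7 = 3.5868 → s = 3.5868
radial distance = base radius + s = 10 + 3.5868 = 13.5868

13.5868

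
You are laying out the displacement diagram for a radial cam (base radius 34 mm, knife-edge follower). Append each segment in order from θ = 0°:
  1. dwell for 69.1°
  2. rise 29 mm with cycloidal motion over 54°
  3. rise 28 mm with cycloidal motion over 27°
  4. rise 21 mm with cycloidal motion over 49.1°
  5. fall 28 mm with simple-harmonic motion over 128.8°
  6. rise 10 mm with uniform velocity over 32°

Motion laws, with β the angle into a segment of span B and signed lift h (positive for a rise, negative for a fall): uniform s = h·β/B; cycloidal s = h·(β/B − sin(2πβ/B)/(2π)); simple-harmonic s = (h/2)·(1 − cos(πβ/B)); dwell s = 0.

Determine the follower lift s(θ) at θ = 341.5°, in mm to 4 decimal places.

seg 1 [0°–69.1°] dwell: s stays 0.0000
seg 2 [69.1°–123.1°] cycloidal, h=29: full span → s += 29 → s = 29.0000
seg 3 [123.1°–150.1°] cycloidal, h=28: full span → s += 28 → s = 57.0000
seg 4 [150.1°–199.2°] cycloidal, h=21: full span → s += 21 → s = 78.0000
seg 5 [199.2°–328°] simple-harmonic, h=-28: full span → s += -28 → s = 50.0000
seg 6 [328°–360°] uniform, h=10: θ=341.5° here. β=13.5, B=32. 10·13.5/32 = 4.2188 → s = 54.2188

54.2188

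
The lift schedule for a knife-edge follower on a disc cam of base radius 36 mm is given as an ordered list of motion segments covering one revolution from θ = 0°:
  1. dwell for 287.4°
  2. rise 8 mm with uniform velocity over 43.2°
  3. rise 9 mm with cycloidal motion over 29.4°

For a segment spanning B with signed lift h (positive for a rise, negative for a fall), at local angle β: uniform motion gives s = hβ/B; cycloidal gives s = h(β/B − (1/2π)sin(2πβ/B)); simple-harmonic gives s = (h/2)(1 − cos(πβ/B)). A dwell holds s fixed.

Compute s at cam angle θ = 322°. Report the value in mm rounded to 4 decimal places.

seg 1 [0°–287.4°] dwell: s stays 0.0000
seg 2 [287.4°–330.6°] uniform, h=8: θ=322° here. β=34.6, B=43.2. 8·34.6/43.2 = 6.4074 → s = 6.4074

6.4074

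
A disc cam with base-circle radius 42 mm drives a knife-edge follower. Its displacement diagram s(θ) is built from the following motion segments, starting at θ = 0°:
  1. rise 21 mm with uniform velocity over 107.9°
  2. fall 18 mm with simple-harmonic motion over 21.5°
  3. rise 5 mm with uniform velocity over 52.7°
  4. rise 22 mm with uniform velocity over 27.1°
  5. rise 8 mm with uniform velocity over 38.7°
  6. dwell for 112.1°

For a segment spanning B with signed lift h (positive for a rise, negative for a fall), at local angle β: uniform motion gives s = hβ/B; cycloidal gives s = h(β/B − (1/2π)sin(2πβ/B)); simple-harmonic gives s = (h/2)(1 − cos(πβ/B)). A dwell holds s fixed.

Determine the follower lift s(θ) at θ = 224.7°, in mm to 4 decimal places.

seg 1 [0°–107.9°] uniform, h=21: full span → s += 21 → s = 21.0000
seg 2 [107.9°–129.4°] simple-harmonic, h=-18: full span → s += -18 → s = 3.0000
seg 3 [129.4°–182.1°] uniform, h=5: full span → s += 5 → s = 8.0000
seg 4 [182.1°–209.2°] uniform, h=22: full span → s += 22 → s = 30.0000
seg 5 [209.2°–247.9°] uniform, h=8: θ=224.7° here. β=15.5, B=38.7. 8·15.5/38.7 = 3.2041 → s = 33.2041

33.2041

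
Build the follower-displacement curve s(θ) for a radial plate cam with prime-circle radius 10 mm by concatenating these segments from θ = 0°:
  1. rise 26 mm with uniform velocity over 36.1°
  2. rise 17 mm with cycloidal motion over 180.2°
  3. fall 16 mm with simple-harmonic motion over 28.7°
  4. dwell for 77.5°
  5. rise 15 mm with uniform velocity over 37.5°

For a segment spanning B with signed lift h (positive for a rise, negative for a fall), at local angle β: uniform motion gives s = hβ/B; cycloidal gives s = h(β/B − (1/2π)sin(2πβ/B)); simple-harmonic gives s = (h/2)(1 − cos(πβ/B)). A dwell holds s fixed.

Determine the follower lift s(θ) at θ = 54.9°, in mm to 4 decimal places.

seg 1 [0°–36.1°] uniform, h=26: full span → s += 26 → s = 26.0000
seg 2 [36.1°–216.3°] cycloidal, h=17: θ=54.9° here. β=18.8, B=180.2. 17·(0.1043 − sin(2π·0.1043)/(2π)) = 0.1243 → s = 26.1243

26.1243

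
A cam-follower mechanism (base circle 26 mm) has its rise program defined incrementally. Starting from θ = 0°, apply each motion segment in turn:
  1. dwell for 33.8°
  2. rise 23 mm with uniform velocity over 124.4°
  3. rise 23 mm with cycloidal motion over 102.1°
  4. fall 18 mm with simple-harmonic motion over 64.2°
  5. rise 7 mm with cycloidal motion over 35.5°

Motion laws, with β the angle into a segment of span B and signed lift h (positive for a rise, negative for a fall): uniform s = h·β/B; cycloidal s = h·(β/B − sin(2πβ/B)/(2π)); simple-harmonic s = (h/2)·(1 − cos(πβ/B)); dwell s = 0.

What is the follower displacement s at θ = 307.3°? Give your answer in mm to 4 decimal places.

seg 1 [0°–33.8°] dwell: s stays 0.0000
seg 2 [33.8°–158.2°] uniform, h=23: full span → s += 23 → s = 23.0000
seg 3 [158.2°–260.3°] cycloidal, h=23: full span → s += 23 → s = 46.0000
seg 4 [260.3°–324.5°] simple-harmonic, h=-18: θ=307.3° here. β=47, B=64.2. -18/2·(1 − cos(π·0.7321)) = -14.9959 → s = 31.0041

31.0041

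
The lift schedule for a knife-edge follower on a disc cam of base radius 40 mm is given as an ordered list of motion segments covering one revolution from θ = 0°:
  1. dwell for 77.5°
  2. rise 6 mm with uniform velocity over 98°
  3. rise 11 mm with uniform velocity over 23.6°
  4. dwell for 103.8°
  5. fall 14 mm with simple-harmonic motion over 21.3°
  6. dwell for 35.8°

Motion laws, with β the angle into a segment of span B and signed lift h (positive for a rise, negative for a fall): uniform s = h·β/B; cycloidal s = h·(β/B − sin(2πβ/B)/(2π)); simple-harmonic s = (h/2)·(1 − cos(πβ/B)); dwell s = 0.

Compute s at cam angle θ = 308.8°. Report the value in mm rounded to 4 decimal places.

seg 1 [0°–77.5°] dwell: s stays 0.0000
seg 2 [77.5°–175.5°] uniform, h=6: full span → s += 6 → s = 6.0000
seg 3 [175.5°–199.1°] uniform, h=11: full span → s += 11 → s = 17.0000
seg 4 [199.1°–302.9°] dwell: s stays 17.0000
seg 5 [302.9°–324.2°] simple-harmonic, h=-14: θ=308.8° here. β=5.9, B=21.3. -14/2·(1 − cos(π·0.2770)) = -2.4873 → s = 14.5127

14.5127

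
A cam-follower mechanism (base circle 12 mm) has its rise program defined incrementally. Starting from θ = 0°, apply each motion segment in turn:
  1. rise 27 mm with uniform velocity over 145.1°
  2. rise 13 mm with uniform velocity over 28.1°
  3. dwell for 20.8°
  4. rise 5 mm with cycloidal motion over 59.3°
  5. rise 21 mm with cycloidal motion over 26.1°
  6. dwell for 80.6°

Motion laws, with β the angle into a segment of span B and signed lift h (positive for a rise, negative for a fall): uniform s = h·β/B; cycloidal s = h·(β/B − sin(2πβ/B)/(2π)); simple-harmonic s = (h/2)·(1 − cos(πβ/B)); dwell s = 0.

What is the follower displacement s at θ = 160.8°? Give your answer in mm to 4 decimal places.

seg 1 [0°–145.1°] uniform, h=27: full span → s += 27 → s = 27.0000
seg 2 [145.1°–173.2°] uniform, h=13: θ=160.8° here. β=15.7, B=28.1. 13·15.7/28.1 = 7.2633 → s = 34.2633

34.2633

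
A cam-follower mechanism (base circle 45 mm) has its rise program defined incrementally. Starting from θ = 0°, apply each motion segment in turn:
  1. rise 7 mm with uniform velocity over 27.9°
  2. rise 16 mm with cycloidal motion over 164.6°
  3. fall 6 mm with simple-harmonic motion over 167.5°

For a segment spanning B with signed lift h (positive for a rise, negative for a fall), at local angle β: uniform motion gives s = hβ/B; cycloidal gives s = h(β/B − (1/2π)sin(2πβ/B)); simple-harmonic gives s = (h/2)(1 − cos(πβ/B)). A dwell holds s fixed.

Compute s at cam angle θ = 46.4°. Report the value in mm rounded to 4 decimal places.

seg 1 [0°–27.9°] uniform, h=7: full span → s += 7 → s = 7.0000
seg 2 [27.9°–192.5°] cycloidal, h=16: θ=46.4° here. β=18.5, B=164.6. 16·(0.1124 − sin(2π·0.1124)/(2π)) = 0.1458 → s = 7.1458

7.1458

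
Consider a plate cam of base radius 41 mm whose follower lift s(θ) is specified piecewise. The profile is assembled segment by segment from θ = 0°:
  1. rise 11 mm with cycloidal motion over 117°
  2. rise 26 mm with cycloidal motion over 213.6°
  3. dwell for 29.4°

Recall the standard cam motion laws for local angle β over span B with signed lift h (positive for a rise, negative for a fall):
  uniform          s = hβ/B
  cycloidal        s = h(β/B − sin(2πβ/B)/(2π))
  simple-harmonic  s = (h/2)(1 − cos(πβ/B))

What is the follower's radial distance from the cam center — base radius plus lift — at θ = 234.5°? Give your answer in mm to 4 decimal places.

seg 1 [0°–117°] cycloidal, h=11: full span → s += 11 → s = 11.0000
seg 2 [117°–330.6°] cycloidal, h=26: θ=234.5° here. β=117.5, B=213.6. 26·(0.5501 − sin(2π·0.5501)/(2π)) = 15.5835 → s = 26.5835
radial distance = base radius + s = 41 + 26.5835 = 67.5835

67.5835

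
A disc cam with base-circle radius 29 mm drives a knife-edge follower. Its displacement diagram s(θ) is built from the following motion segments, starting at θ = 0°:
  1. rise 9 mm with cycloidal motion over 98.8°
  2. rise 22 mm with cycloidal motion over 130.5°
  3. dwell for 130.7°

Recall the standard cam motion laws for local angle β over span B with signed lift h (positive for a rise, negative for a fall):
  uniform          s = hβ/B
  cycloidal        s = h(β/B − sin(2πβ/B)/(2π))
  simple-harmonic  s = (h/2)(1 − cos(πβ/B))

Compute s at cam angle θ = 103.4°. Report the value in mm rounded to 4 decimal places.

seg 1 [0°–98.8°] cycloidal, h=9: full span → s += 9 → s = 9.0000
seg 2 [98.8°–229.3°] cycloidal, h=22: θ=103.4° here. β=4.6, B=130.5. 22·(0.0352 − sin(2π·0.0352)/(2π)) = 0.0063 → s = 9.0063

9.0063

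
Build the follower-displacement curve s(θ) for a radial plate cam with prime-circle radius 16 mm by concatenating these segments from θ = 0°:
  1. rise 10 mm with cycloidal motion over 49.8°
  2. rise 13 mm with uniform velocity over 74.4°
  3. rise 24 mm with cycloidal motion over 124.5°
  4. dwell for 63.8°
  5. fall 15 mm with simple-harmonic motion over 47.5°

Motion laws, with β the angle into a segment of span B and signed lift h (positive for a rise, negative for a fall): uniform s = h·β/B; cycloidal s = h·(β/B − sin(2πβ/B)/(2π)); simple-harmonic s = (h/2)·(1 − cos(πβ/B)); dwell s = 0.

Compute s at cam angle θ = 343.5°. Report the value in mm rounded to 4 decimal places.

seg 1 [0°–49.8°] cycloidal, h=10: full span → s += 10 → s = 10.0000
seg 2 [49.8°–124.2°] uniform, h=13: full span → s += 13 → s = 23.0000
seg 3 [124.2°–248.7°] cycloidal, h=24: full span → s += 24 → s = 47.0000
seg 4 [248.7°–312.5°] dwell: s stays 47.0000
seg 5 [312.5°–360°] simple-harmonic, h=-15: θ=343.5° here. β=31, B=47.5. -15/2·(1 − cos(π·0.6526)) = -10.9601 → s = 36.0399

36.0399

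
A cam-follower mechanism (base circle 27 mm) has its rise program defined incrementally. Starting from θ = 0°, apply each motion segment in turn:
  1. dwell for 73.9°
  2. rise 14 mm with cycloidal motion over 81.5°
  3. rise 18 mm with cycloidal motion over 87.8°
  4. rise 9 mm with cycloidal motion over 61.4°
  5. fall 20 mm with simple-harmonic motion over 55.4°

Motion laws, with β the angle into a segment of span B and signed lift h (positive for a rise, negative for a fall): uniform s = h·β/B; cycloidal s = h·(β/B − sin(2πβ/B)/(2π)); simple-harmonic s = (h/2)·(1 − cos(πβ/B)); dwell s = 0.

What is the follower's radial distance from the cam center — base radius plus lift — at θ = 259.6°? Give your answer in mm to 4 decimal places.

seg 1 [0°–73.9°] dwell: s stays 0.0000
seg 2 [73.9°–155.4°] cycloidal, h=14: full span → s += 14 → s = 14.0000
seg 3 [155.4°–243.2°] cycloidal, h=18: full span → s += 18 → s = 32.0000
seg 4 [243.2°–304.6°] cycloidal, h=9: θ=259.6° here. β=16.4, B=61.4. 9·(0.2671 − sin(2π·0.2671)/(2π)) = 0.9798 → s = 32.9798
radial distance = base radius + s = 27 + 32.9798 = 59.9798

59.9798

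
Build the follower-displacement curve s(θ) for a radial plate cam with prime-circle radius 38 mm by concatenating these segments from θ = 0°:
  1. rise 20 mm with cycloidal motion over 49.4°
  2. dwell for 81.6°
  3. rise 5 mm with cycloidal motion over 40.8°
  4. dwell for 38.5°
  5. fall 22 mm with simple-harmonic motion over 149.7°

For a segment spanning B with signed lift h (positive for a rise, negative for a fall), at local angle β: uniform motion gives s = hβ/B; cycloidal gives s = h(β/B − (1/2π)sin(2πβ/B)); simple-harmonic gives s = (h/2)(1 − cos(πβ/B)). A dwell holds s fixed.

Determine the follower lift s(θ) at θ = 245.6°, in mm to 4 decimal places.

seg 1 [0°–49.4°] cycloidal, h=20: full span → s += 20 → s = 20.0000
seg 2 [49.4°–131°] dwell: s stays 20.0000
seg 3 [131°–171.8°] cycloidal, h=5: full span → s += 5 → s = 25.0000
seg 4 [171.8°–210.3°] dwell: s stays 25.0000
seg 5 [210.3°–360°] simple-harmonic, h=-22: θ=245.6° here. β=35.3, B=149.7. -22/2·(1 − cos(π·0.2358)) = -2.8828 → s = 22.1172

22.1172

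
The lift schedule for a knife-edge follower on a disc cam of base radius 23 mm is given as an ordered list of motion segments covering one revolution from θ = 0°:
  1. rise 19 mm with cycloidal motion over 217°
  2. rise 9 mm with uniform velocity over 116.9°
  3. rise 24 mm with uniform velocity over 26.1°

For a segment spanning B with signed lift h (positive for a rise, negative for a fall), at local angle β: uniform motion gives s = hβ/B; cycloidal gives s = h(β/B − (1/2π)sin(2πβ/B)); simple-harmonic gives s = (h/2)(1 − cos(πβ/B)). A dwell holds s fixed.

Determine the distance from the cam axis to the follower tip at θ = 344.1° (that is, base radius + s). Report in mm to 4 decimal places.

seg 1 [0°–217°] cycloidal, h=19: full span → s += 19 → s = 19.0000
seg 2 [217°–333.9°] uniform, h=9: full span → s += 9 → s = 28.0000
seg 3 [333.9°–360°] uniform, h=24: θ=344.1° here. β=10.2, B=26.1. 24·10.2/26.1 = 9.3793 → s = 37.3793
radial distance = base radius + s = 23 + 37.3793 = 60.3793

60.3793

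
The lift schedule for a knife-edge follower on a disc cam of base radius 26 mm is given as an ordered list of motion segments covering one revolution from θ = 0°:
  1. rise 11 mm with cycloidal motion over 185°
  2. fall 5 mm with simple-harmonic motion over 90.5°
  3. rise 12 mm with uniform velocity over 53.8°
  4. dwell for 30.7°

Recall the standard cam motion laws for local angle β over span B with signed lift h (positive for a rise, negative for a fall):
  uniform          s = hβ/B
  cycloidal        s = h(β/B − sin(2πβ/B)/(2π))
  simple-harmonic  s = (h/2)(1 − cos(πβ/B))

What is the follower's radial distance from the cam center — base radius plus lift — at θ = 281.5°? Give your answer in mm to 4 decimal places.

seg 1 [0°–185°] cycloidal, h=11: full span → s += 11 → s = 11.0000
seg 2 [185°–275.5°] simple-harmonic, h=-5: full span → s += -5 → s = 6.0000
seg 3 [275.5°–329.3°] uniform, h=12: θ=281.5° here. β=6, B=53.8. 12·6/53.8 = 1.3383 → s = 7.3383
radial distance = base radius + s = 26 + 7.3383 = 33.3383

33.3383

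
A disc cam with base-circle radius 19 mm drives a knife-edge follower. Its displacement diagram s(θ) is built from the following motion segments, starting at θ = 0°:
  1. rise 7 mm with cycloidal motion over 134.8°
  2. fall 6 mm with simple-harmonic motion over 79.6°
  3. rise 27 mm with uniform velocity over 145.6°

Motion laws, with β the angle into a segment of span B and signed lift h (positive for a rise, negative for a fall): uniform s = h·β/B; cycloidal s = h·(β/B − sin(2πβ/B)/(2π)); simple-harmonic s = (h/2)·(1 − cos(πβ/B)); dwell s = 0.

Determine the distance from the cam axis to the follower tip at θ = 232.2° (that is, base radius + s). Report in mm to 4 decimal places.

seg 1 [0°–134.8°] cycloidal, h=7: full span → s += 7 → s = 7.0000
seg 2 [134.8°–214.4°] simple-harmonic, h=-6: full span → s += -6 → s = 1.0000
seg 3 [214.4°–360°] uniform, h=27: θ=232.2° here. β=17.8, B=145.6. 27·17.8/145.6 = 3.3008 → s = 4.3008
radial distance = base radius + s = 19 + 4.3008 = 23.3008

23.3008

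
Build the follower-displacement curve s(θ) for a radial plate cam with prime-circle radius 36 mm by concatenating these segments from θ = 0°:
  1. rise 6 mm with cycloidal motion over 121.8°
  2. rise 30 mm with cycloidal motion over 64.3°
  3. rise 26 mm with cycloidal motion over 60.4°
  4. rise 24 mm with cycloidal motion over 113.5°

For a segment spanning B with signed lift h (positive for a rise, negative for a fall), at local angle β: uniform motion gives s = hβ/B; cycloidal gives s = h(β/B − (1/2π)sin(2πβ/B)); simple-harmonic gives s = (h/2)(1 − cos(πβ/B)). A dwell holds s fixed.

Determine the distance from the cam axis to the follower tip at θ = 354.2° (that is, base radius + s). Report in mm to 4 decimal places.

seg 1 [0°–121.8°] cycloidal, h=6: full span → s += 6 → s = 6.0000
seg 2 [121.8°–186.1°] cycloidal, h=30: full span → s += 30 → s = 36.0000
seg 3 [186.1°–246.5°] cycloidal, h=26: full span → s += 26 → s = 62.0000
seg 4 [246.5°–360°] cycloidal, h=24: θ=354.2° here. β=107.7, B=113.5. 24·(0.9489 − sin(2π·0.9489)/(2π)) = 23.9790 → s = 85.9790
radial distance = base radius + s = 36 + 85.9790 = 121.9790

121.9790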